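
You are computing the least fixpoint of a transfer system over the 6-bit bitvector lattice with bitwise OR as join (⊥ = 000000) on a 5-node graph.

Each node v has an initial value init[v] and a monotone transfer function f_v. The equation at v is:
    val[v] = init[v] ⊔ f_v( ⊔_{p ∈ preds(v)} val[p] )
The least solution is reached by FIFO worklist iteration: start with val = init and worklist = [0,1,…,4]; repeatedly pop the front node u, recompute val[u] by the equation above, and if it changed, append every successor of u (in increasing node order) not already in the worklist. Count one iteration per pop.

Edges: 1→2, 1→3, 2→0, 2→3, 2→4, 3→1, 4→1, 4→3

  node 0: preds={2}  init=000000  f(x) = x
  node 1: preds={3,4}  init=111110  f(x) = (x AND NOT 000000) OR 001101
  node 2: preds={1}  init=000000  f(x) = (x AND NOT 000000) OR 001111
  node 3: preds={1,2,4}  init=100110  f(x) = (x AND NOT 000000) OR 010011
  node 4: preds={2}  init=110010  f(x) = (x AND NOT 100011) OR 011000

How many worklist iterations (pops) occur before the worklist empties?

Iteration log — 8 steps:
  step 1. node 0  ⊔preds=000000  new=000000  stable
  step 2. node 1  ⊔preds=110110  new=111111  old=111110  +wl: 
  step 3. node 2  ⊔preds=111111  new=111111  old=000000  +wl: 0
  step 4. node 3  ⊔preds=111111  new=111111  old=100110  +wl: 1
  step 5. node 4  ⊔preds=111111  new=111110  old=110010  +wl: 3
  step 6. node 0  ⊔preds=111111  new=111111  old=000000  +wl: 
  step 7. node 1  ⊔preds=111111  new=111111  stable
  step 8. node 3  ⊔preds=111111  new=111111  stable

Least fixpoint reached:
  node 0: 111111
  node 1: 111111
  node 2: 111111
  node 3: 111111
  node 4: 111110

8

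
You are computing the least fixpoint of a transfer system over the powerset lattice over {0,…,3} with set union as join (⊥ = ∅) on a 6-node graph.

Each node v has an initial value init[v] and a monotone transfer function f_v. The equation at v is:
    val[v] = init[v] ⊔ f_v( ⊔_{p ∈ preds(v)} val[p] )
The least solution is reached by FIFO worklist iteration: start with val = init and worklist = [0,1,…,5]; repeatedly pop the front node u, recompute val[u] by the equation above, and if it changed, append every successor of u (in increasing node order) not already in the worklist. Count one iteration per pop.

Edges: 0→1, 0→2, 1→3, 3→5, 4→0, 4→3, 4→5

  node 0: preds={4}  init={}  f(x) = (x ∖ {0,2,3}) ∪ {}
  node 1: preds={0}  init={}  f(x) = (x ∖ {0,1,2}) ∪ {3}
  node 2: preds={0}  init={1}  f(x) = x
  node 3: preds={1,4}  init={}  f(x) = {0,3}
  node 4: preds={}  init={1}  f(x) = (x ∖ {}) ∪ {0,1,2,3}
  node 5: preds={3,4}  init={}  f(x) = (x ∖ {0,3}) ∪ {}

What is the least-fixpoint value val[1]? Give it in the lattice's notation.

{3}

Trace (8 dequeues):
  [1] u=0 | in {1} | out {1} | prev {} | push {}
  [2] u=1 | in {1} | out {3} | prev {} | push {}
  [3] u=2 | in {1} | out {1} | ==
  [4] u=3 | in {1,3} | out {0,3} | prev {} | push {}
  [5] u=4 | in {} | out {0,1,2,3} | prev {1} | push {0,3}
  [6] u=5 | in {0,1,2,3} | out {1,2} | prev {} | push {}
  [7] u=0 | in {0,1,2,3} | out {1} | ==
  [8] u=3 | in {0,1,2,3} | out {0,3} | ==

Converged values:
  [0] {1}
  [1] {3}
  [2] {1}
  [3] {0,3}
  [4] {0,1,2,3}
  [5] {1,2}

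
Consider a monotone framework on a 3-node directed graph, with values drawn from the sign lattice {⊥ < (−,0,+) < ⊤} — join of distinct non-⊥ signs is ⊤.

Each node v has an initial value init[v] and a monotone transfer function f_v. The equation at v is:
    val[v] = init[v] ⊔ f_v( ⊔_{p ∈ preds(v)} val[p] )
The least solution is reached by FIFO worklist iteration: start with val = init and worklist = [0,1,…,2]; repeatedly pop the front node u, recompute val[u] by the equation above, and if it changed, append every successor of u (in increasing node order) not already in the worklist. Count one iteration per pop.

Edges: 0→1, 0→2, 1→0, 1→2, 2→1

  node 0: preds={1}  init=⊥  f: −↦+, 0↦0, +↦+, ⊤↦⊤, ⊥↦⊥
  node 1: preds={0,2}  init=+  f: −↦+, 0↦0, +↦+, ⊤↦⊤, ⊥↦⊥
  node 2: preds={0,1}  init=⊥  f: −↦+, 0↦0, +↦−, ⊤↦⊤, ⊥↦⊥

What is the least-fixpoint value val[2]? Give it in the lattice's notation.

⊤

Iteration log — 7 steps:
  step 1. node 0  ⊔preds=+  new=+  old=⊥  +wl: 
  step 2. node 1  ⊔preds=+  new=+  stable
  step 3. node 2  ⊔preds=+  new=−  old=⊥  +wl: 1
  step 4. node 1  ⊔preds=⊤  new=⊤  old=+  +wl: 0,2
  step 5. node 0  ⊔preds=⊤  new=⊤  old=+  +wl: 1
  step 6. node 2  ⊔preds=⊤  new=⊤  old=−  +wl: 
  step 7. node 1  ⊔preds=⊤  new=⊤  stable

Least fixpoint reached:
  node 0: ⊤
  node 1: ⊤
  node 2: ⊤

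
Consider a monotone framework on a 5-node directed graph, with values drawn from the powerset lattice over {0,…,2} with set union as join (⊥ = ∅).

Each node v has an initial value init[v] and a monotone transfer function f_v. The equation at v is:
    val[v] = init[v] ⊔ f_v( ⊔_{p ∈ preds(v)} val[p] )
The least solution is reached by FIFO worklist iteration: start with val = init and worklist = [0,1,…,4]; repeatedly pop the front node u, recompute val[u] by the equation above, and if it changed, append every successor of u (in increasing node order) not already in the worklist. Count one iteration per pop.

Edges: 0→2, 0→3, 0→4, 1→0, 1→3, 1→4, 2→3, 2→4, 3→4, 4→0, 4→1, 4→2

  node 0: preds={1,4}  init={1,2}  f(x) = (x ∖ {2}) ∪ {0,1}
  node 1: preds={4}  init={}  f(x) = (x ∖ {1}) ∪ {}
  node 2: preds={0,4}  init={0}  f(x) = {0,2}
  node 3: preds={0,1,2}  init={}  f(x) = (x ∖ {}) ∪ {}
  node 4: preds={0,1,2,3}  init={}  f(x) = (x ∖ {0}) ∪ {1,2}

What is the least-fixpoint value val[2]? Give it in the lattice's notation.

Trace (11 dequeues):
  [1] u=0 | in {} | out {0,1,2} | prev {1,2} | push {}
  [2] u=1 | in {} | out {} | ==
  [3] u=2 | in {0,1,2} | out {0,2} | prev {0} | push {}
  [4] u=3 | in {0,1,2} | out {0,1,2} | prev {} | push {}
  [5] u=4 | in {0,1,2} | out {1,2} | prev {} | push {0,1,2}
  [6] u=0 | in {1,2} | out {0,1,2} | ==
  [7] u=1 | in {1,2} | out {2} | prev {} | push {0,3,4}
  [8] u=2 | in {0,1,2} | out {0,2} | ==
  [9] u=0 | in {1,2} | out {0,1,2} | ==
  [10] u=3 | in {0,1,2} | out {0,1,2} | ==
  [11] u=4 | in {0,1,2} | out {1,2} | ==

Converged values:
  [0] {0,1,2}
  [1] {2}
  [2] {0,2}
  [3] {0,1,2}
  [4] {1,2}

{0,2}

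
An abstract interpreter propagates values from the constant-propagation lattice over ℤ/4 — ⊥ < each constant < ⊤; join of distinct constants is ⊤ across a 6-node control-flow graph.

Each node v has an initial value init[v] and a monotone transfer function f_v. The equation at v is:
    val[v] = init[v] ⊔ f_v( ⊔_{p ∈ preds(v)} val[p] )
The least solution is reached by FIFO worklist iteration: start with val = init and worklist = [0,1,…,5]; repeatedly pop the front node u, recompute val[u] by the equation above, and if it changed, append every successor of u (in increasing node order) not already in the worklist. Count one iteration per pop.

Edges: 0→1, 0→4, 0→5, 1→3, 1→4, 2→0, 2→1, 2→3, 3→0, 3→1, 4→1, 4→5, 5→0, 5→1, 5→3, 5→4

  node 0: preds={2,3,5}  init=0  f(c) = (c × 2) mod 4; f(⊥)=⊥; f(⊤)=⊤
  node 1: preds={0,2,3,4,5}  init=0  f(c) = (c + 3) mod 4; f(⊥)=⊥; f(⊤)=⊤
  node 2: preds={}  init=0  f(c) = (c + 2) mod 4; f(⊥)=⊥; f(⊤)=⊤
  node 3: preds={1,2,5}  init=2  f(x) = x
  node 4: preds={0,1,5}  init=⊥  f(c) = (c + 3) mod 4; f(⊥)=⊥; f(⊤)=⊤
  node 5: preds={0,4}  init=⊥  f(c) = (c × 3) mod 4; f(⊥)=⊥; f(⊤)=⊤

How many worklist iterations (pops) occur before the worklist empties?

10

Iteration log — 10 steps:
  step 1. node 0  ⊔preds=⊤  new=⊤  old=0  +wl: 
  step 2. node 1  ⊔preds=⊤  new=⊤  old=0  +wl: 
  step 3. node 2  ⊔preds=⊥  new=0  stable
  step 4. node 3  ⊔preds=⊤  new=⊤  old=2  +wl: 0,1
  step 5. node 4  ⊔preds=⊤  new=⊤  old=⊥  +wl: 
  step 6. node 5  ⊔preds=⊤  new=⊤  old=⊥  +wl: 3,4
  step 7. node 0  ⊔preds=⊤  new=⊤  stable
  step 8. node 1  ⊔preds=⊤  new=⊤  stable
  step 9. node 3  ⊔preds=⊤  new=⊤  stable
  step 10. node 4  ⊔preds=⊤  new=⊤  stable

Least fixpoint reached:
  node 0: ⊤
  node 1: ⊤
  node 2: 0
  node 3: ⊤
  node 4: ⊤
  node 5: ⊤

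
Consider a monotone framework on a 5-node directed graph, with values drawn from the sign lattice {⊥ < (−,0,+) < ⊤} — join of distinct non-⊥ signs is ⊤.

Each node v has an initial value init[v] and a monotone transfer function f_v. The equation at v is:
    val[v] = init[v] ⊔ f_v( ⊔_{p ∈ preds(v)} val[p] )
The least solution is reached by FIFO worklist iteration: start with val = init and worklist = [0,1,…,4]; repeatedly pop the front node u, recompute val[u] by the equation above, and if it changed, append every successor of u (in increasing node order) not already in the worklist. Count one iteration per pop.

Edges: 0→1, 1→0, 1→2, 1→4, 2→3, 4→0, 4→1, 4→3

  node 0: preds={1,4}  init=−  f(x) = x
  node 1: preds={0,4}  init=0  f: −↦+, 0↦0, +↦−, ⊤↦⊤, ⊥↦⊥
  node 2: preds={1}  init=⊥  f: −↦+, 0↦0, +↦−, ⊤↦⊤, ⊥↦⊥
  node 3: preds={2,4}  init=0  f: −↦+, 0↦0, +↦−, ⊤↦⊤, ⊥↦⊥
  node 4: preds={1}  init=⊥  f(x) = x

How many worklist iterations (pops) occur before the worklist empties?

8

Iteration log — 8 steps:
  step 1. node 0  ⊔preds=0  new=⊤  old=−  +wl: 
  step 2. node 1  ⊔preds=⊤  new=⊤  old=0  +wl: 0
  step 3. node 2  ⊔preds=⊤  new=⊤  old=⊥  +wl: 
  step 4. node 3  ⊔preds=⊤  new=⊤  old=0  +wl: 
  step 5. node 4  ⊔preds=⊤  new=⊤  old=⊥  +wl: 1,3
  step 6. node 0  ⊔preds=⊤  new=⊤  stable
  step 7. node 1  ⊔preds=⊤  new=⊤  stable
  step 8. node 3  ⊔preds=⊤  new=⊤  stable

Least fixpoint reached:
  node 0: ⊤
  node 1: ⊤
  node 2: ⊤
  node 3: ⊤
  node 4: ⊤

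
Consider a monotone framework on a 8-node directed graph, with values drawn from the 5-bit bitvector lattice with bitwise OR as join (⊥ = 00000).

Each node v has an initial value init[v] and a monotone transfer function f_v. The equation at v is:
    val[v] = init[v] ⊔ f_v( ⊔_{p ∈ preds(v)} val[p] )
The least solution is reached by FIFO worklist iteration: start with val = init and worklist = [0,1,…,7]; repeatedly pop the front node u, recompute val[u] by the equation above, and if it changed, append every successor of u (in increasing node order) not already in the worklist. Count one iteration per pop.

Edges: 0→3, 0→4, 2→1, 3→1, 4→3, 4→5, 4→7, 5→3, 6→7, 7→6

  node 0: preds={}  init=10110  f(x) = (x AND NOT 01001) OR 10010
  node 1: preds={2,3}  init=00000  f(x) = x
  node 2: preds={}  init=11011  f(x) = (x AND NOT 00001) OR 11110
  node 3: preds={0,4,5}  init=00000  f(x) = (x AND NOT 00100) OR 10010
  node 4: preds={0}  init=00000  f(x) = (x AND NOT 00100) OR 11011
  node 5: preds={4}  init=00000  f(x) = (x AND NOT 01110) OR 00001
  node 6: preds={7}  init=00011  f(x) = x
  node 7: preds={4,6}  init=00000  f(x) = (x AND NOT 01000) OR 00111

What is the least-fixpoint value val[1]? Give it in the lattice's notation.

11111

Iteration log — 13 steps:
  step 1. node 0  ⊔preds=00000  new=10110  stable
  step 2. node 1  ⊔preds=11011  new=11011  old=00000  +wl: 
  step 3. node 2  ⊔preds=00000  new=11111  old=11011  +wl: 1
  step 4. node 3  ⊔preds=10110  new=10010  old=00000  +wl: 
  step 5. node 4  ⊔preds=10110  new=11011  old=00000  +wl: 3
  step 6. node 5  ⊔preds=11011  new=10001  old=00000  +wl: 
  step 7. node 6  ⊔preds=00000  new=00011  stable
  step 8. node 7  ⊔preds=11011  new=10111  old=00000  +wl: 6
  step 9. node 1  ⊔preds=11111  new=11111  old=11011  +wl: 
  step 10. node 3  ⊔preds=11111  new=11011  old=10010  +wl: 1
  step 11. node 6  ⊔preds=10111  new=10111  old=00011  +wl: 7
  step 12. node 1  ⊔preds=11111  new=11111  stable
  step 13. node 7  ⊔preds=11111  new=10111  stable

Least fixpoint reached:
  node 0: 10110
  node 1: 11111
  node 2: 11111
  node 3: 11011
  node 4: 11011
  node 5: 10001
  node 6: 10111
  node 7: 10111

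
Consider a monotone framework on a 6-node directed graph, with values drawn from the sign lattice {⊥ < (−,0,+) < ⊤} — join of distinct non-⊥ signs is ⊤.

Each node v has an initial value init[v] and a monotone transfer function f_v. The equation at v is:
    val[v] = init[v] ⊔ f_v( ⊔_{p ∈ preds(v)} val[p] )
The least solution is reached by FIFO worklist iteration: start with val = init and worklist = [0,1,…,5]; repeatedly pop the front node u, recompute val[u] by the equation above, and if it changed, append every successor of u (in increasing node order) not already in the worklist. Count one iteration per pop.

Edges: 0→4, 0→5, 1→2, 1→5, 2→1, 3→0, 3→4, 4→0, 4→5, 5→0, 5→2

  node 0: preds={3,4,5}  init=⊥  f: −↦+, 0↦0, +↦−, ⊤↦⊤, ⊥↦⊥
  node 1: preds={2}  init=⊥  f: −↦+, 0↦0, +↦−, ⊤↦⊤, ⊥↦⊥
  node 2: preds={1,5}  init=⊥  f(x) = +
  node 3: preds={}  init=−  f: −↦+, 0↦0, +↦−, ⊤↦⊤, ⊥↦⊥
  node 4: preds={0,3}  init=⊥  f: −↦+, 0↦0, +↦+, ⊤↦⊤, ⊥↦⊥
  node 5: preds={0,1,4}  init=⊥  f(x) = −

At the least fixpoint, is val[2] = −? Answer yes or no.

Worklist (11 pops):
  #1 pop 0: in=− → + (was ⊥); enqueue []
  #2 pop 1: in=⊥ → ⊥ (no change)
  #3 pop 2: in=⊥ → + (was ⊥); enqueue [1]
  #4 pop 3: in=⊥ → − (no change)
  #5 pop 4: in=⊤ → ⊤ (was ⊥); enqueue [0]
  #6 pop 5: in=⊤ → − (was ⊥); enqueue [2]
  #7 pop 1: in=+ → − (was ⊥); enqueue [5]
  #8 pop 0: in=⊤ → ⊤ (was +); enqueue [4]
  #9 pop 2: in=− → + (no change)
  #10 pop 5: in=⊤ → − (no change)
  #11 pop 4: in=⊤ → ⊤ (no change)

Fixpoint:
  val[0] = ⊤
  val[1] = −
  val[2] = +
  val[3] = −
  val[4] = ⊤
  val[5] = −

no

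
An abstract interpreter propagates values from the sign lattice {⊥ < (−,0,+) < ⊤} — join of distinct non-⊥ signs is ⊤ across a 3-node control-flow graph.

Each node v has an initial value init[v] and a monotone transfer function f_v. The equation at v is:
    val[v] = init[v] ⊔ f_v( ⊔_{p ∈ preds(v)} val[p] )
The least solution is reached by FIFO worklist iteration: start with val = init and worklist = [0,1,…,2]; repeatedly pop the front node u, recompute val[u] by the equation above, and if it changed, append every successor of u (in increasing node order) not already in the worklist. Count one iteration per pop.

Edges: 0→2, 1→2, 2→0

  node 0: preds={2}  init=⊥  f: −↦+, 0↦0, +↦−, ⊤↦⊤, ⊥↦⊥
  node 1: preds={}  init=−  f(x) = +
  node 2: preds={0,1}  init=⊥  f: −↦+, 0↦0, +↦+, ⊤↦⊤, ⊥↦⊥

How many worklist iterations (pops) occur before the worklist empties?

Trace (5 dequeues):
  [1] u=0 | in ⊥ | out ⊥ | ==
  [2] u=1 | in ⊥ | out ⊤ | prev − | push {}
  [3] u=2 | in ⊤ | out ⊤ | prev ⊥ | push {0}
  [4] u=0 | in ⊤ | out ⊤ | prev ⊥ | push {2}
  [5] u=2 | in ⊤ | out ⊤ | ==

Converged values:
  [0] ⊤
  [1] ⊤
  [2] ⊤

5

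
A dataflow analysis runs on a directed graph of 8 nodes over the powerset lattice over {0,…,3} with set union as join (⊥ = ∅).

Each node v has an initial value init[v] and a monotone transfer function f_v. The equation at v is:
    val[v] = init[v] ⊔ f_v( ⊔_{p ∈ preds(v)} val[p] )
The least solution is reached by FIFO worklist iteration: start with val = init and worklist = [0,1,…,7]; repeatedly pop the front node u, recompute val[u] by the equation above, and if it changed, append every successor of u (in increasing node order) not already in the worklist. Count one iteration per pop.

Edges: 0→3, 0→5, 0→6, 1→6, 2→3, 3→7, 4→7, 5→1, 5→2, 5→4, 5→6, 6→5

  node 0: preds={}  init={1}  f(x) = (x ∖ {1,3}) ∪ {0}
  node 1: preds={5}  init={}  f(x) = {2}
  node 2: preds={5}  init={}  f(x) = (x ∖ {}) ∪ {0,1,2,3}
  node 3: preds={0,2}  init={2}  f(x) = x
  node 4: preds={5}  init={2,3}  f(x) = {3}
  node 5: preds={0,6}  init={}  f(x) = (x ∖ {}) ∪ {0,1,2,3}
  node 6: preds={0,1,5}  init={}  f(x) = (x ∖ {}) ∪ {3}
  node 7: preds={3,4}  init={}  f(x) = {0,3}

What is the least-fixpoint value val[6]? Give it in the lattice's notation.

{0,1,2,3}

Iteration log — 12 steps:
  step 1. node 0  ⊔preds={}  new={0,1}  old={1}  +wl: 
  step 2. node 1  ⊔preds={}  new={2}  old={}  +wl: 
  step 3. node 2  ⊔preds={}  new={0,1,2,3}  old={}  +wl: 
  step 4. node 3  ⊔preds={0,1,2,3}  new={0,1,2,3}  old={2}  +wl: 
  step 5. node 4  ⊔preds={}  new={2,3}  stable
  step 6. node 5  ⊔preds={0,1}  new={0,1,2,3}  old={}  +wl: 1,2,4
  step 7. node 6  ⊔preds={0,1,2,3}  new={0,1,2,3}  old={}  +wl: 5
  step 8. node 7  ⊔preds={0,1,2,3}  new={0,3}  old={}  +wl: 
  step 9. node 1  ⊔preds={0,1,2,3}  new={2}  stable
  step 10. node 2  ⊔preds={0,1,2,3}  new={0,1,2,3}  stable
  step 11. node 4  ⊔preds={0,1,2,3}  new={2,3}  stable
  step 12. node 5  ⊔preds={0,1,2,3}  new={0,1,2,3}  stable

Least fixpoint reached:
  node 0: {0,1}
  node 1: {2}
  node 2: {0,1,2,3}
  node 3: {0,1,2,3}
  node 4: {2,3}
  node 5: {0,1,2,3}
  node 6: {0,1,2,3}
  node 7: {0,3}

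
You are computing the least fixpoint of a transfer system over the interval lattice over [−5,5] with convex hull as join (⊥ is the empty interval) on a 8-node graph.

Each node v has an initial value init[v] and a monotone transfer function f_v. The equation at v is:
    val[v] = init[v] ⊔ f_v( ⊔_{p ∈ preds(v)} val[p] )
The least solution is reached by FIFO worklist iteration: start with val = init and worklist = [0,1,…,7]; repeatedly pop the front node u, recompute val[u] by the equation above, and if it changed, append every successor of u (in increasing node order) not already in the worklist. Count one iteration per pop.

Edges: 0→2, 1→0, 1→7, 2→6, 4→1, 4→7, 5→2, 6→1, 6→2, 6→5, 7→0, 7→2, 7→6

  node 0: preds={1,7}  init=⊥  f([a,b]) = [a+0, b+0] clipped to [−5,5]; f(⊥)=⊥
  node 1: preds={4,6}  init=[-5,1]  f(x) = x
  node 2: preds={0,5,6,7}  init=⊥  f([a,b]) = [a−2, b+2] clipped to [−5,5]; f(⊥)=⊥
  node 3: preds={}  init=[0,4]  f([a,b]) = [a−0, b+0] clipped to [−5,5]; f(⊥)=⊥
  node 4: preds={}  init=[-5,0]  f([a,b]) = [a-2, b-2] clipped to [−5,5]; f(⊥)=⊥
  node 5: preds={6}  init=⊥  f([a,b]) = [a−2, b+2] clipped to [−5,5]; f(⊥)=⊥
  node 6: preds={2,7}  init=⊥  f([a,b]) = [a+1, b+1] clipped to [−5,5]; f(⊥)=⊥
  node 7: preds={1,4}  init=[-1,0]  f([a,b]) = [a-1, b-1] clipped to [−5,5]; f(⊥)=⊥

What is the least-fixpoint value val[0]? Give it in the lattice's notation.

Trace (23 dequeues):
  [1] u=0 | in [-5,1] | out [-5,1] | prev ⊥ | push {}
  [2] u=1 | in [-5,0] | out [-5,1] | ==
  [3] u=2 | in [-5,1] | out [-5,3] | prev ⊥ | push {}
  [4] u=3 | in ⊥ | out [0,4] | ==
  [5] u=4 | in ⊥ | out [-5,0] | ==
  [6] u=5 | in ⊥ | out ⊥ | ==
  [7] u=6 | in [-5,3] | out [-4,4] | prev ⊥ | push {1,2,5}
  [8] u=7 | in [-5,1] | out [-5,0] | prev [-1,0] | push {0,6}
  [9] u=1 | in [-5,4] | out [-5,4] | prev [-5,1] | push {7}
  [10] u=2 | in [-5,4] | out [-5,5] | prev [-5,3] | push {}
  [11] u=5 | in [-4,4] | out [-5,5] | prev ⊥ | push {2}
  [12] u=0 | in [-5,4] | out [-5,4] | prev [-5,1] | push {}
  [13] u=6 | in [-5,5] | out [-4,5] | prev [-4,4] | push {1,5}
  [14] u=7 | in [-5,4] | out [-5,3] | prev [-5,0] | push {0,6}
  [15] u=2 | in [-5,5] | out [-5,5] | ==
  [16] u=1 | in [-5,5] | out [-5,5] | prev [-5,4] | push {7}
  [17] u=5 | in [-4,5] | out [-5,5] | ==
  [18] u=0 | in [-5,5] | out [-5,5] | prev [-5,4] | push {2}
  [19] u=6 | in [-5,5] | out [-4,5] | ==
  [20] u=7 | in [-5,5] | out [-5,4] | prev [-5,3] | push {0,6}
  [21] u=2 | in [-5,5] | out [-5,5] | ==
  [22] u=0 | in [-5,5] | out [-5,5] | ==
  [23] u=6 | in [-5,5] | out [-4,5] | ==

Converged values:
  [0] [-5,5]
  [1] [-5,5]
  [2] [-5,5]
  [3] [0,4]
  [4] [-5,0]
  [5] [-5,5]
  [6] [-4,5]
  [7] [-5,4]

[-5,5]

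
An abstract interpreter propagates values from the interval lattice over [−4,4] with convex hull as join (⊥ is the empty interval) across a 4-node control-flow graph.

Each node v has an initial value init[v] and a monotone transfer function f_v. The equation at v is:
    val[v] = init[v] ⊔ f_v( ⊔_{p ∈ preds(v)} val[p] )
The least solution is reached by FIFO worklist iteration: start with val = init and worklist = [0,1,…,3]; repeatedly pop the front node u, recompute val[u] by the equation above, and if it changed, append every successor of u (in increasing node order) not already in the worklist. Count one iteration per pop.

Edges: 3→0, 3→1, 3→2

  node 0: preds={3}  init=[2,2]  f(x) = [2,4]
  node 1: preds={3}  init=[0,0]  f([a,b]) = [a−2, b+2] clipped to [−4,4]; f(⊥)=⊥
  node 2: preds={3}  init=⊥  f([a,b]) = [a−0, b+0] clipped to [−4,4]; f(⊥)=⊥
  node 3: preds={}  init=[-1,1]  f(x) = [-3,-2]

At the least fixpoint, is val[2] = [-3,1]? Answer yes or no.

yes

Worklist (7 pops):
  #1 pop 0: in=[-1,1] → [2,4] (was [2,2]); enqueue []
  #2 pop 1: in=[-1,1] → [-3,3] (was [0,0]); enqueue []
  #3 pop 2: in=[-1,1] → [-1,1] (was ⊥); enqueue []
  #4 pop 3: in=⊥ → [-3,1] (was [-1,1]); enqueue [0,1,2]
  #5 pop 0: in=[-3,1] → [2,4] (no change)
  #6 pop 1: in=[-3,1] → [-4,3] (was [-3,3]); enqueue []
  #7 pop 2: in=[-3,1] → [-3,1] (was [-1,1]); enqueue []

Fixpoint:
  val[0] = [2,4]
  val[1] = [-4,3]
  val[2] = [-3,1]
  val[3] = [-3,1]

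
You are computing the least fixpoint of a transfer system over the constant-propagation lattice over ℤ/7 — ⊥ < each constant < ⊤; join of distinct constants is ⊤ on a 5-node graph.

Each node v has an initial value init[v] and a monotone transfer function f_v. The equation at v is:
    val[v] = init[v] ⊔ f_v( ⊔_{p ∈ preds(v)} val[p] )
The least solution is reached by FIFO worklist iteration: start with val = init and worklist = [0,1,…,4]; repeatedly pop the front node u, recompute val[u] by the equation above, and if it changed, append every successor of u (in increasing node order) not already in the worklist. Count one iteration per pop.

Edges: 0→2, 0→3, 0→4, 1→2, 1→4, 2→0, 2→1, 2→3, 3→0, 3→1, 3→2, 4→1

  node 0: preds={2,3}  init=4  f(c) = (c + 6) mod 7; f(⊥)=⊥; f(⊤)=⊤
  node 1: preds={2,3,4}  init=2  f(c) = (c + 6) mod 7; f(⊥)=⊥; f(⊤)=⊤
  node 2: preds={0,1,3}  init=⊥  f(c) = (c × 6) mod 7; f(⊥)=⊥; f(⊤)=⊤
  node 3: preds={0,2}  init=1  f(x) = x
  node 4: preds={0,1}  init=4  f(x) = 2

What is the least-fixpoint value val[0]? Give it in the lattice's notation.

⊤

Worklist (8 pops):
  #1 pop 0: in=1 → ⊤ (was 4); enqueue []
  #2 pop 1: in=⊤ → ⊤ (was 2); enqueue []
  #3 pop 2: in=⊤ → ⊤ (was ⊥); enqueue [0,1]
  #4 pop 3: in=⊤ → ⊤ (was 1); enqueue [2]
  #5 pop 4: in=⊤ → ⊤ (was 4); enqueue []
  #6 pop 0: in=⊤ → ⊤ (no change)
  #7 pop 1: in=⊤ → ⊤ (no change)
  #8 pop 2: in=⊤ → ⊤ (no change)

Fixpoint:
  val[0] = ⊤
  val[1] = ⊤
  val[2] = ⊤
  val[3] = ⊤
  val[4] = ⊤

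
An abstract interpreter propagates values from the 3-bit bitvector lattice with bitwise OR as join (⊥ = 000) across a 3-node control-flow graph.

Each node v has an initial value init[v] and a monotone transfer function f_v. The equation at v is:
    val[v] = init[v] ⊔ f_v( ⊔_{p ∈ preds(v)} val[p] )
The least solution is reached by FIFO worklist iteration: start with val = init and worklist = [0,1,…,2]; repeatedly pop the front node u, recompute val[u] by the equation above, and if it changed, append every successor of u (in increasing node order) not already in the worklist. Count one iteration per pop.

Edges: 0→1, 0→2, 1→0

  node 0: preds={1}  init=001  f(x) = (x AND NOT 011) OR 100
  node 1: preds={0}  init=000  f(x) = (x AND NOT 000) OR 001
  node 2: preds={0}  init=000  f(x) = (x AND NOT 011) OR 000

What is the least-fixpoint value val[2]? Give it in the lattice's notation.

100

Iteration log — 4 steps:
  step 1. node 0  ⊔preds=000  new=101  old=001  +wl: 
  step 2. node 1  ⊔preds=101  new=101  old=000  +wl: 0
  step 3. node 2  ⊔preds=101  new=100  old=000  +wl: 
  step 4. node 0  ⊔preds=101  new=101  stable

Least fixpoint reached:
  node 0: 101
  node 1: 101
  node 2: 100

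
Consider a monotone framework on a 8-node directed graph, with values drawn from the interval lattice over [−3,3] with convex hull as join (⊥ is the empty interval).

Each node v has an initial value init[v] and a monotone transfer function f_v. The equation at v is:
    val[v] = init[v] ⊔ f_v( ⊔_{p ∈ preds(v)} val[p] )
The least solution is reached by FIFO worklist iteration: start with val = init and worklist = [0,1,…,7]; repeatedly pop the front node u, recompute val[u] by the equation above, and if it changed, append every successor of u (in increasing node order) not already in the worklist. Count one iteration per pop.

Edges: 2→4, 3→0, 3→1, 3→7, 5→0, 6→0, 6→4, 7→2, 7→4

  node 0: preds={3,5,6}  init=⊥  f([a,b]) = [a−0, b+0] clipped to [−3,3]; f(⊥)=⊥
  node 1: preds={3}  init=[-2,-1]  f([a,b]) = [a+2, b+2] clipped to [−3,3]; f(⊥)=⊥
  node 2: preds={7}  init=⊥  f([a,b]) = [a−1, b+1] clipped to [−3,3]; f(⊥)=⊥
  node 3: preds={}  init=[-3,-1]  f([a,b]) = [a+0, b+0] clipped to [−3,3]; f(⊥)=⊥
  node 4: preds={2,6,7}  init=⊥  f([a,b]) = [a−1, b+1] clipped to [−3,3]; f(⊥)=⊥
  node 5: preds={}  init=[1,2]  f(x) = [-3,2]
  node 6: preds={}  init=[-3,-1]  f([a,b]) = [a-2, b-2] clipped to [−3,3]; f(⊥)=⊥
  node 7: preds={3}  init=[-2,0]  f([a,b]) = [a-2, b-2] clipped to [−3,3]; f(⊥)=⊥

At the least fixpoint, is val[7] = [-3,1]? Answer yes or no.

Iteration log — 11 steps:
  step 1. node 0  ⊔preds=[-3,2]  new=[-3,2]  old=⊥  +wl: 
  step 2. node 1  ⊔preds=[-3,-1]  new=[-2,1]  old=[-2,-1]  +wl: 
  step 3. node 2  ⊔preds=[-2,0]  new=[-3,1]  old=⊥  +wl: 
  step 4. node 3  ⊔preds=⊥  new=[-3,-1]  stable
  step 5. node 4  ⊔preds=[-3,1]  new=[-3,2]  old=⊥  +wl: 
  step 6. node 5  ⊔preds=⊥  new=[-3,2]  old=[1,2]  +wl: 0
  step 7. node 6  ⊔preds=⊥  new=[-3,-1]  stable
  step 8. node 7  ⊔preds=[-3,-1]  new=[-3,0]  old=[-2,0]  +wl: 2,4
  step 9. node 0  ⊔preds=[-3,2]  new=[-3,2]  stable
  step 10. node 2  ⊔preds=[-3,0]  new=[-3,1]  stable
  step 11. node 4  ⊔preds=[-3,1]  new=[-3,2]  stable

Least fixpoint reached:
  node 0: [-3,2]
  node 1: [-2,1]
  node 2: [-3,1]
  node 3: [-3,-1]
  node 4: [-3,2]
  node 5: [-3,2]
  node 6: [-3,-1]
  node 7: [-3,0]

no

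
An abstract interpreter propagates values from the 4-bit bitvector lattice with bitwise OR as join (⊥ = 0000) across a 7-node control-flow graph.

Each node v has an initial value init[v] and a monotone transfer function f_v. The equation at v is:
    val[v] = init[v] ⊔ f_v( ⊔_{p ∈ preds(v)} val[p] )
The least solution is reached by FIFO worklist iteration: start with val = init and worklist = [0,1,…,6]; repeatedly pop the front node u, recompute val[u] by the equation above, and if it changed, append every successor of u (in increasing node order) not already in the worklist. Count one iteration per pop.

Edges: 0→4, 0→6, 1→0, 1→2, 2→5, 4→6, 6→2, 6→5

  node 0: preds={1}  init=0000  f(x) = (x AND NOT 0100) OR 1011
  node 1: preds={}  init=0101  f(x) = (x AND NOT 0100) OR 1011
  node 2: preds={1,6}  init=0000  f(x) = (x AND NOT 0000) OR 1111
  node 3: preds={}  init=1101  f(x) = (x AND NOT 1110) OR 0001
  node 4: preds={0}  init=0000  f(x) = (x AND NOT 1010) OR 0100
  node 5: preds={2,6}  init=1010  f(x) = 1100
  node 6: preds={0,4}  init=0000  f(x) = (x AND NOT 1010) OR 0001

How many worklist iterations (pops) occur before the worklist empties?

Trace (10 dequeues):
  [1] u=0 | in 0101 | out 1011 | prev 0000 | push {}
  [2] u=1 | in 0000 | out 1111 | prev 0101 | push {0}
  [3] u=2 | in 1111 | out 1111 | prev 0000 | push {}
  [4] u=3 | in 0000 | out 1101 | ==
  [5] u=4 | in 1011 | out 0101 | prev 0000 | push {}
  [6] u=5 | in 1111 | out 1110 | prev 1010 | push {}
  [7] u=6 | in 1111 | out 0101 | prev 0000 | push {2,5}
  [8] u=0 | in 1111 | out 1011 | ==
  [9] u=2 | in 1111 | out 1111 | ==
  [10] u=5 | in 1111 | out 1110 | ==

Converged values:
  [0] 1011
  [1] 1111
  [2] 1111
  [3] 1101
  [4] 0101
  [5] 1110
  [6] 0101

10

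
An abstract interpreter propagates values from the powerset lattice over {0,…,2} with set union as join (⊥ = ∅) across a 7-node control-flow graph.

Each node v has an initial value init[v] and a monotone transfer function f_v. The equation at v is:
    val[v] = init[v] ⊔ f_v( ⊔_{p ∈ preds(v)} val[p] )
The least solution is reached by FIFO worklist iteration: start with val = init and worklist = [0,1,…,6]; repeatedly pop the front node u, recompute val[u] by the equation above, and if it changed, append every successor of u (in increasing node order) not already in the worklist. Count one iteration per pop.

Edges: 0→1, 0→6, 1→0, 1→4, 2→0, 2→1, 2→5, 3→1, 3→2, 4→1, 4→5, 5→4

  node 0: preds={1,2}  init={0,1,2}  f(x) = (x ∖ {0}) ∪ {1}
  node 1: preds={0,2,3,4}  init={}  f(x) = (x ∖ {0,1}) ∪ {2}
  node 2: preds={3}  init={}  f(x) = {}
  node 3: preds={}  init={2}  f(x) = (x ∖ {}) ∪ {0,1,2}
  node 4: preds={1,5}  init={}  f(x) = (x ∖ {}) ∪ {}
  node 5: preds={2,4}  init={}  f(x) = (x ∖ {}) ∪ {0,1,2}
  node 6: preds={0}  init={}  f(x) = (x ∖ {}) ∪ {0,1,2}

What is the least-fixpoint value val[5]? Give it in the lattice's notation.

Iteration log — 13 steps:
  step 1. node 0  ⊔preds={}  new={0,1,2}  stable
  step 2. node 1  ⊔preds={0,1,2}  new={2}  old={}  +wl: 0
  step 3. node 2  ⊔preds={2}  new={}  stable
  step 4. node 3  ⊔preds={}  new={0,1,2}  old={2}  +wl: 1,2
  step 5. node 4  ⊔preds={2}  new={2}  old={}  +wl: 
  step 6. node 5  ⊔preds={2}  new={0,1,2}  old={}  +wl: 4
  step 7. node 6  ⊔preds={0,1,2}  new={0,1,2}  old={}  +wl: 
  step 8. node 0  ⊔preds={2}  new={0,1,2}  stable
  step 9. node 1  ⊔preds={0,1,2}  new={2}  stable
  step 10. node 2  ⊔preds={0,1,2}  new={}  stable
  step 11. node 4  ⊔preds={0,1,2}  new={0,1,2}  old={2}  +wl: 1,5
  step 12. node 1  ⊔preds={0,1,2}  new={2}  stable
  step 13. node 5  ⊔preds={0,1,2}  new={0,1,2}  stable

Least fixpoint reached:
  node 0: {0,1,2}
  node 1: {2}
  node 2: {}
  node 3: {0,1,2}
  node 4: {0,1,2}
  node 5: {0,1,2}
  node 6: {0,1,2}

{0,1,2}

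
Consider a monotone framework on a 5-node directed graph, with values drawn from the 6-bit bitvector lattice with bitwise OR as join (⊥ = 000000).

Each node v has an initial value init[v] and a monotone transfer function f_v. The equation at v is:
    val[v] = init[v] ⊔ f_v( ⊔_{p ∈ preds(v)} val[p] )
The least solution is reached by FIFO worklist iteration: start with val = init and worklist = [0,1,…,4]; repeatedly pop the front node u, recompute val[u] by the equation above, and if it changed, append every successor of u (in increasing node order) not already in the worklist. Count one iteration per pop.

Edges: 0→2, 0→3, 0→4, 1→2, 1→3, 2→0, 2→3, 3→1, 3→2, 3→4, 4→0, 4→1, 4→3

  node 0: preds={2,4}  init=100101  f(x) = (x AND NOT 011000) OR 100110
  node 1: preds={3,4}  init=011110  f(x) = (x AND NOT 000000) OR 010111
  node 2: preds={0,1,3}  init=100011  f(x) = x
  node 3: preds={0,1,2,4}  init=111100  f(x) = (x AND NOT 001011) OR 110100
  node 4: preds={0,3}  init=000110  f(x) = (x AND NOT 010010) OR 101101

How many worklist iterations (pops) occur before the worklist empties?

8

Worklist (8 pops):
  #1 pop 0: in=100111 → 100111 (was 100101); enqueue []
  #2 pop 1: in=111110 → 111111 (was 011110); enqueue []
  #3 pop 2: in=111111 → 111111 (was 100011); enqueue [0]
  #4 pop 3: in=111111 → 111100 (no change)
  #5 pop 4: in=111111 → 101111 (was 000110); enqueue [1,3]
  #6 pop 0: in=111111 → 100111 (no change)
  #7 pop 1: in=111111 → 111111 (no change)
  #8 pop 3: in=111111 → 111100 (no change)

Fixpoint:
  val[0] = 100111
  val[1] = 111111
  val[2] = 111111
  val[3] = 111100
  val[4] = 101111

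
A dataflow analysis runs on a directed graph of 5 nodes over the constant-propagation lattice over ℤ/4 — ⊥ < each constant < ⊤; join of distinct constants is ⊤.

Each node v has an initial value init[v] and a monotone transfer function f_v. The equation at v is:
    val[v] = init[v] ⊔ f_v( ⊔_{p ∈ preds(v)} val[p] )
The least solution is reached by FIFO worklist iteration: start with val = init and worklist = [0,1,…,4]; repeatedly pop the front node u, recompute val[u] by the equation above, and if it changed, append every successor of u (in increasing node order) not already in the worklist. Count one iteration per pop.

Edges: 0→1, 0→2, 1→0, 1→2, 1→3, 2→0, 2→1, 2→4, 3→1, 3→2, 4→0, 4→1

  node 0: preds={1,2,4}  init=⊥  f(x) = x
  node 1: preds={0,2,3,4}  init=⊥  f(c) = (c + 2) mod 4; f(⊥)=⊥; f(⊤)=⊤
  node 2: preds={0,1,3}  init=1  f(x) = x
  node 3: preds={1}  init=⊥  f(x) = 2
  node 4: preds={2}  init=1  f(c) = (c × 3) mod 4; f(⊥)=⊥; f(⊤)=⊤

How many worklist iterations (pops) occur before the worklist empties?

10

Iteration log — 10 steps:
  step 1. node 0  ⊔preds=1  new=1  old=⊥  +wl: 
  step 2. node 1  ⊔preds=1  new=3  old=⊥  +wl: 0
  step 3. node 2  ⊔preds=⊤  new=⊤  old=1  +wl: 1
  step 4. node 3  ⊔preds=3  new=2  old=⊥  +wl: 2
  step 5. node 4  ⊔preds=⊤  new=⊤  old=1  +wl: 
  step 6. node 0  ⊔preds=⊤  new=⊤  old=1  +wl: 
  step 7. node 1  ⊔preds=⊤  new=⊤  old=3  +wl: 0,3
  step 8. node 2  ⊔preds=⊤  new=⊤  stable
  step 9. node 0  ⊔preds=⊤  new=⊤  stable
  step 10. node 3  ⊔preds=⊤  new=2  stable

Least fixpoint reached:
  node 0: ⊤
  node 1: ⊤
  node 2: ⊤
  node 3: 2
  node 4: ⊤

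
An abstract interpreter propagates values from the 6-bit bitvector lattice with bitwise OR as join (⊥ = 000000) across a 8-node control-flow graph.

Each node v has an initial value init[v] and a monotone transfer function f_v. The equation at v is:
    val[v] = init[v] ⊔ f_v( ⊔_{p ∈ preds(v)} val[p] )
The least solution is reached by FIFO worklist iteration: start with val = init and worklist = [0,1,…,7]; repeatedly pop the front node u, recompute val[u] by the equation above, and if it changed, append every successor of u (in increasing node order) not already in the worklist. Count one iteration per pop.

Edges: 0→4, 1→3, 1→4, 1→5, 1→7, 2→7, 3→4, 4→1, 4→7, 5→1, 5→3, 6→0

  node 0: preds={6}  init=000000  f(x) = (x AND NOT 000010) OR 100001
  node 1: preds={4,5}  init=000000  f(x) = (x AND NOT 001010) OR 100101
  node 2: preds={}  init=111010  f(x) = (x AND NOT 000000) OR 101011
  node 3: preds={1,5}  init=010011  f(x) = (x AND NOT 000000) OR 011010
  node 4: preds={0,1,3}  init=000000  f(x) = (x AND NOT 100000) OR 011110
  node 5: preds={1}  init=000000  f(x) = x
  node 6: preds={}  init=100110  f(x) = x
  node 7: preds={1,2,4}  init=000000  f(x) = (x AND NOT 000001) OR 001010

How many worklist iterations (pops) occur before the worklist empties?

15

Trace (15 dequeues):
  [1] u=0 | in 100110 | out 100101 | prev 000000 | push {}
  [2] u=1 | in 000000 | out 100101 | prev 000000 | push {}
  [3] u=2 | in 000000 | out 111011 | prev 111010 | push {}
  [4] u=3 | in 100101 | out 111111 | prev 010011 | push {}
  [5] u=4 | in 111111 | out 011111 | prev 000000 | push {1}
  [6] u=5 | in 100101 | out 100101 | prev 000000 | push {3}
  [7] u=6 | in 000000 | out 100110 | ==
  [8] u=7 | in 111111 | out 111110 | prev 000000 | push {}
  [9] u=1 | in 111111 | out 110101 | prev 100101 | push {4,5,7}
  [10] u=3 | in 110101 | out 111111 | ==
  [11] u=4 | in 111111 | out 011111 | ==
  [12] u=5 | in 110101 | out 110101 | prev 100101 | push {1,3}
  [13] u=7 | in 111111 | out 111110 | ==
  [14] u=1 | in 111111 | out 110101 | ==
  [15] u=3 | in 110101 | out 111111 | ==

Converged values:
  [0] 100101
  [1] 110101
  [2] 111011
  [3] 111111
  [4] 011111
  [5] 110101
  [6] 100110
  [7] 111110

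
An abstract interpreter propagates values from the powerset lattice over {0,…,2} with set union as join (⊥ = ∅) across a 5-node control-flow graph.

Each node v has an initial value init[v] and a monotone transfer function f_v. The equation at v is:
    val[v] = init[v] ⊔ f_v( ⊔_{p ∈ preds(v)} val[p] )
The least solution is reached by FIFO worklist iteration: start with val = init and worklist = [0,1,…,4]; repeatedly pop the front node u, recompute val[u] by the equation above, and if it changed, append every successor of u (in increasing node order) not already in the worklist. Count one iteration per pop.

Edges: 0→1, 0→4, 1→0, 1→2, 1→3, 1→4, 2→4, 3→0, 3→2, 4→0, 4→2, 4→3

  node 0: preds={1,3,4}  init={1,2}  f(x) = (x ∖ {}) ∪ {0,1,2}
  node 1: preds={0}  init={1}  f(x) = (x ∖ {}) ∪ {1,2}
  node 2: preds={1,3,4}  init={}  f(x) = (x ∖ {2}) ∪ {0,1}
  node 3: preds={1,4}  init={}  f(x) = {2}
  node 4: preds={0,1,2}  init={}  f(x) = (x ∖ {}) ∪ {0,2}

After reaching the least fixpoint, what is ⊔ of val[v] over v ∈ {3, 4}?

{0,1,2}

Iteration log — 8 steps:
  step 1. node 0  ⊔preds={1}  new={0,1,2}  old={1,2}  +wl: 
  step 2. node 1  ⊔preds={0,1,2}  new={0,1,2}  old={1}  +wl: 0
  step 3. node 2  ⊔preds={0,1,2}  new={0,1}  old={}  +wl: 
  step 4. node 3  ⊔preds={0,1,2}  new={2}  old={}  +wl: 2
  step 5. node 4  ⊔preds={0,1,2}  new={0,1,2}  old={}  +wl: 3
  step 6. node 0  ⊔preds={0,1,2}  new={0,1,2}  stable
  step 7. node 2  ⊔preds={0,1,2}  new={0,1}  stable
  step 8. node 3  ⊔preds={0,1,2}  new={2}  stable

Least fixpoint reached:
  node 0: {0,1,2}
  node 1: {0,1,2}
  node 2: {0,1}
  node 3: {2}
  node 4: {0,1,2}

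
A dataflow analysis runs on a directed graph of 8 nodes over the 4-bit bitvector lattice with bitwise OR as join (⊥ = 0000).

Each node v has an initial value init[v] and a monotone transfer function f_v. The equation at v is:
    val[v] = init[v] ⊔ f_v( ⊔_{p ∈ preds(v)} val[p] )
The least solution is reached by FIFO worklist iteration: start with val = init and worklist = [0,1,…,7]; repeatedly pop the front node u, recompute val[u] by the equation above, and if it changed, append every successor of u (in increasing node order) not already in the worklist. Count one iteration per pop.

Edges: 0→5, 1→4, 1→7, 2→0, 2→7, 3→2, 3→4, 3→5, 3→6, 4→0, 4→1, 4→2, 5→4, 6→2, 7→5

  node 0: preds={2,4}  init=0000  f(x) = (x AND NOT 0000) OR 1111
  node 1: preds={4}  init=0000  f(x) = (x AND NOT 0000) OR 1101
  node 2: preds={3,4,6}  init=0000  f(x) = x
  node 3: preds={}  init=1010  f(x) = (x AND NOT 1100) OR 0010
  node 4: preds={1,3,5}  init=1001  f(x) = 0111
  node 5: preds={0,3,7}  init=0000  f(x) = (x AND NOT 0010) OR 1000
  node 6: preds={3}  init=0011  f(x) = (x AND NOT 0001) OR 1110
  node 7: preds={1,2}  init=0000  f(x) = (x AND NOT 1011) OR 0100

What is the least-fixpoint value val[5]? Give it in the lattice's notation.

1101

Worklist (15 pops):
  #1 pop 0: in=1001 → 1111 (was 0000); enqueue []
  #2 pop 1: in=1001 → 1101 (was 0000); enqueue []
  #3 pop 2: in=1011 → 1011 (was 0000); enqueue [0]
  #4 pop 3: in=0000 → 1010 (no change)
  #5 pop 4: in=1111 → 1111 (was 1001); enqueue [1,2]
  #6 pop 5: in=1111 → 1101 (was 0000); enqueue [4]
  #7 pop 6: in=1010 → 1111 (was 0011); enqueue []
  #8 pop 7: in=1111 → 0100 (was 0000); enqueue [5]
  #9 pop 0: in=1111 → 1111 (no change)
  #10 pop 1: in=1111 → 1111 (was 1101); enqueue [7]
  #11 pop 2: in=1111 → 1111 (was 1011); enqueue [0]
  #12 pop 4: in=1111 → 1111 (no change)
  #13 pop 5: in=1111 → 1101 (no change)
  #14 pop 7: in=1111 → 0100 (no change)
  #15 pop 0: in=1111 → 1111 (no change)

Fixpoint:
  val[0] = 1111
  val[1] = 1111
  val[2] = 1111
  val[3] = 1010
  val[4] = 1111
  val[5] = 1101
  val[6] = 1111
  val[7] = 0100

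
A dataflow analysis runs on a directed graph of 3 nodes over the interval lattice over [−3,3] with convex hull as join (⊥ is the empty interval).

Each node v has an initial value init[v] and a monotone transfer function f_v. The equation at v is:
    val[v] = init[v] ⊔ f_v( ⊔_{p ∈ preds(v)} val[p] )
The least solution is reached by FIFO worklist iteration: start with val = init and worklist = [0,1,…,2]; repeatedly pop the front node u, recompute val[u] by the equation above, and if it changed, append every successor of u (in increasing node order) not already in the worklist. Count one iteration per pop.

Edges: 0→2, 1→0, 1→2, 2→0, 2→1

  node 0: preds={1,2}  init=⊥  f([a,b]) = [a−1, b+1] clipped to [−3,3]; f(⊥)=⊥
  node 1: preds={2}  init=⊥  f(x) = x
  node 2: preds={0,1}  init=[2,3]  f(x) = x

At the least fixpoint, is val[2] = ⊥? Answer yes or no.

no

Iteration log — 19 steps:
  step 1. node 0  ⊔preds=[2,3]  new=[1,3]  old=⊥  +wl: 
  step 2. node 1  ⊔preds=[2,3]  new=[2,3]  old=⊥  +wl: 0
  step 3. node 2  ⊔preds=[1,3]  new=[1,3]  old=[2,3]  +wl: 1
  step 4. node 0  ⊔preds=[1,3]  new=[0,3]  old=[1,3]  +wl: 2
  step 5. node 1  ⊔preds=[1,3]  new=[1,3]  old=[2,3]  +wl: 0
  step 6. node 2  ⊔preds=[0,3]  new=[0,3]  old=[1,3]  +wl: 1
  step 7. node 0  ⊔preds=[0,3]  new=[-1,3]  old=[0,3]  +wl: 2
  step 8. node 1  ⊔preds=[0,3]  new=[0,3]  old=[1,3]  +wl: 0
  step 9. node 2  ⊔preds=[-1,3]  new=[-1,3]  old=[0,3]  +wl: 1
  step 10. node 0  ⊔preds=[-1,3]  new=[-2,3]  old=[-1,3]  +wl: 2
  step 11. node 1  ⊔preds=[-1,3]  new=[-1,3]  old=[0,3]  +wl: 0
  step 12. node 2  ⊔preds=[-2,3]  new=[-2,3]  old=[-1,3]  +wl: 1
  step 13. node 0  ⊔preds=[-2,3]  new=[-3,3]  old=[-2,3]  +wl: 2
  step 14. node 1  ⊔preds=[-2,3]  new=[-2,3]  old=[-1,3]  +wl: 0
  step 15. node 2  ⊔preds=[-3,3]  new=[-3,3]  old=[-2,3]  +wl: 1
  step 16. node 0  ⊔preds=[-3,3]  new=[-3,3]  stable
  step 17. node 1  ⊔preds=[-3,3]  new=[-3,3]  old=[-2,3]  +wl: 0,2
  step 18. node 0  ⊔preds=[-3,3]  new=[-3,3]  stable
  step 19. node 2  ⊔preds=[-3,3]  new=[-3,3]  stable

Least fixpoint reached:
  node 0: [-3,3]
  node 1: [-3,3]
  node 2: [-3,3]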